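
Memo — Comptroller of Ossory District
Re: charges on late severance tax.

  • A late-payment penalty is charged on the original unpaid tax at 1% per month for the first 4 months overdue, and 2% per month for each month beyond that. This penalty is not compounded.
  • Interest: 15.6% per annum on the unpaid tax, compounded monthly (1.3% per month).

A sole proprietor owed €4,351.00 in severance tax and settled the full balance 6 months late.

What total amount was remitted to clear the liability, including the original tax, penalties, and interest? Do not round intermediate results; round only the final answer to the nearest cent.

€5,049.68

Penalty, months 1–4: 4 × 1% × €4,351.00 = €174.04
Penalty, months 5–6: 2 × 2% × €4,351.00 = €174.04
Interest: €4,351.00 × ((1 + 0.013)^6 − 1) = €4,351.00 × 0.0805794… = €350.6008…
Total = €4,351.00 + €348.0800 + €350.6008… = €5,049.68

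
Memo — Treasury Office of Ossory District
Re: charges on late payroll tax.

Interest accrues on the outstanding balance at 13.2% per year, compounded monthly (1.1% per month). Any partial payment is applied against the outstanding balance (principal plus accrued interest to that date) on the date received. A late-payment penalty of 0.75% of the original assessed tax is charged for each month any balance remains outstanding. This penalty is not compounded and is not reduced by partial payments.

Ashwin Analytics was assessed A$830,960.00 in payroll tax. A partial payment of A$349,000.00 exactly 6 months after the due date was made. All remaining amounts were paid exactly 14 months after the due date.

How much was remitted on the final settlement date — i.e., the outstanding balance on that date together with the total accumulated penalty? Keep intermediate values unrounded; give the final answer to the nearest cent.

Balance at month 6: A$830,960.0000 × (1 + 0.011)^6 = A$887,333.8559…
After A$349,000.00 payment: A$887,333.8559… − A$349,000.00 = A$538,333.8559…
Balance at month 14: A$538,333.8559… × (1 + 0.011)^8 = A$587,571.7921…
Penalty: 14 × 0.75% × A$830,960.00 = A$87,250.80
Final settlement = outstanding balance + penalty = A$587,571.7921… + A$87,250.80 = A$674,822.59

A$674,822.59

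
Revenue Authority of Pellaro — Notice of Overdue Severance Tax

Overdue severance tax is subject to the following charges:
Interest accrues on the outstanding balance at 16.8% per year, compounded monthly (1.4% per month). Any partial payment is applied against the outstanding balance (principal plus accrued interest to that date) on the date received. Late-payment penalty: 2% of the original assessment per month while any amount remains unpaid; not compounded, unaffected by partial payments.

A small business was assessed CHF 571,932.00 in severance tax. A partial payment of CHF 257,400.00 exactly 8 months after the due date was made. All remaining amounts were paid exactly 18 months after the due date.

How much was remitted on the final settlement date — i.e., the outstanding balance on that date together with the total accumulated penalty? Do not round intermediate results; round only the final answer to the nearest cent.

Balance at month 8: CHF 571,932.0000 × (1 + 0.014)^8 = CHF 639,216.5875…
After CHF 257,400.00 payment: CHF 639,216.5875… − CHF 257,400.00 = CHF 381,816.5875…
Balance at month 18: CHF 381,816.5875… × (1 + 0.014)^10 = CHF 438,767.3892…
Penalty: 18 × 2% × CHF 571,932.00 = CHF 205,895.52
Final settlement = outstanding balance + penalty = CHF 438,767.3892… + CHF 205,895.52 = CHF 644,662.91

CHF 644,662.91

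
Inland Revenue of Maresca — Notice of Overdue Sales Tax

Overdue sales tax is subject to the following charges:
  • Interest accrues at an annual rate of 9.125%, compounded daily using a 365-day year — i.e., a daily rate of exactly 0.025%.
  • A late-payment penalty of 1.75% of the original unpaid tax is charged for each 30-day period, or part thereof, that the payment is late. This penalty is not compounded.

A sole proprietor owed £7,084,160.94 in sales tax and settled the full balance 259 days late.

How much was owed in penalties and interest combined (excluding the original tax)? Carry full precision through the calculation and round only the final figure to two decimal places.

Penalty periods: ⌈259/30⌉ = 9; penalty = 9 × 1.75% × £7,084,160.94 = £1,115,755.35…
Interest: £7,084,160.94 × ((1 + 0.00025)^259 − 1) = £7,084,160.94 × 0.06688363… = £473,814.4296…
Penalties + interest = £1,115,755.3481… + £473,814.4296… = £1,589,569.78

£1,589,569.78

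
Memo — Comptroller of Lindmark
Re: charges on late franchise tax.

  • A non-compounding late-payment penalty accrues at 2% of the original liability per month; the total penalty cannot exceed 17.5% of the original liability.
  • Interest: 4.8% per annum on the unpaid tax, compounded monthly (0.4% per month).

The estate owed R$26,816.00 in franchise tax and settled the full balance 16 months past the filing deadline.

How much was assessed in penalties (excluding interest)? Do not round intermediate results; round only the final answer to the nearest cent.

Penalty (uncapped): 16 × 2% × R$26,816.00 = R$8,581.12; cap = 17.5% × R$26,816.00 = R$4,692.80 → penalty = R$4,692.80

R$4,692.80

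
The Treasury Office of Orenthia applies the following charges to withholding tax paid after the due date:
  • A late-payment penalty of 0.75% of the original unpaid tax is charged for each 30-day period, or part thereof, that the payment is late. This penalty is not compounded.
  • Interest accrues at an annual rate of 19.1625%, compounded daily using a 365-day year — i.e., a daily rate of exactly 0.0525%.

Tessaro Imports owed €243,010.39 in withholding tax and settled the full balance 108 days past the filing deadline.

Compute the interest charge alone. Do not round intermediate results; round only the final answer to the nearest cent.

€14,172.98

Interest: €243,010.39 × ((1 + 0.000525)^108 − 1) = €243,010.39 × 0.05832251… = €14,172.9771…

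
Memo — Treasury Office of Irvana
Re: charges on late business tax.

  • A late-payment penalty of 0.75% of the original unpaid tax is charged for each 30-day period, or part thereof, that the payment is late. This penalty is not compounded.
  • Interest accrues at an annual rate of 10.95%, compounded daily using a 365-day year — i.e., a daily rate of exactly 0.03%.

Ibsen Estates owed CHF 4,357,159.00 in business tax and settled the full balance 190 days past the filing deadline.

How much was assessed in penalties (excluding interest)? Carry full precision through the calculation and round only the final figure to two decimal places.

CHF 228,750.85

Penalty periods: ⌈190/30⌉ = 7; penalty = 7 × 0.75% × CHF 4,357,159.00 = CHF 228,750.85…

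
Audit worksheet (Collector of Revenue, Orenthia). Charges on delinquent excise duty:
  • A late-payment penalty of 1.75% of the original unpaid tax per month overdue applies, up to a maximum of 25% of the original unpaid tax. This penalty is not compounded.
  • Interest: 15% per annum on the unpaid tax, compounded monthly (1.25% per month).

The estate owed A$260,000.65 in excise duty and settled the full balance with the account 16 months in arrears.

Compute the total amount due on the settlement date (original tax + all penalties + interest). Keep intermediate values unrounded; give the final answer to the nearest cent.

Penalty (uncapped): 16 × 1.75% × A$260,000.65 = A$72,800.18…; cap = 25% × A$260,000.65 = A$65,000.16… → penalty = A$65,000.16…
Interest: A$260,000.65 × ((1 + 0.0125)^16 − 1) = A$260,000.65 × 0.2198895… = A$57,171.4253…
Total = A$260,000.65 + A$65,000.1625 + A$57,171.4253… = A$382,172.24

A$382,172.24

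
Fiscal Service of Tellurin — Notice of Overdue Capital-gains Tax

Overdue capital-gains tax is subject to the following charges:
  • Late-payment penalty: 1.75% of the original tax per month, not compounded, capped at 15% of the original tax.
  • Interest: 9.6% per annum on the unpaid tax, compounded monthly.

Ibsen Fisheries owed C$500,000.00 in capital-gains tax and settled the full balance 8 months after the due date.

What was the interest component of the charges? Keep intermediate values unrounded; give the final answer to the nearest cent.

Interest (9.6%/yr ÷ 12 = 0.8%/month): C$500,000.00 × ((1 + 0.008)^8 − 1) = C$32,910.4803…

C$32,910.48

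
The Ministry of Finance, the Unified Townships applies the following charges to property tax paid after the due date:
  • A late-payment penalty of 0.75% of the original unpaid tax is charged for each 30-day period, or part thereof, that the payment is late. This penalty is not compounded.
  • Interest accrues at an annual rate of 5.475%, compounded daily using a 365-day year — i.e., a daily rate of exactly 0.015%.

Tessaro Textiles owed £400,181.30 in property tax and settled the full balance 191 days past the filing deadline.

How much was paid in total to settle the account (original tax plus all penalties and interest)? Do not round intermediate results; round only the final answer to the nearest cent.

£432,820.95

Penalty periods: ⌈191/30⌉ = 7; penalty = 7 × 0.75% × £400,181.30 = £21,009.52…
Interest: £400,181.30 × ((1 + 0.00015)^191 − 1) = £400,181.30 × 0.02906215… = £11,630.1281…
Total = £400,181.30 + £21,009.5183… + £11,630.1281… = £432,820.95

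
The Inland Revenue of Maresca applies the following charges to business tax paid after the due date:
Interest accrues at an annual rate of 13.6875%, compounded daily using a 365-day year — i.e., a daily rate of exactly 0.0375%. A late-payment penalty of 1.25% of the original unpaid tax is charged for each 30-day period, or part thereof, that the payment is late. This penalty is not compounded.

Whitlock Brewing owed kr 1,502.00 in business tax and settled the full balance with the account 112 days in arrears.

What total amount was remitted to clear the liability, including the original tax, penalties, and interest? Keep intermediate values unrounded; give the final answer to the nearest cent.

Penalty periods: ⌈112/30⌉ = 4; penalty = 4 × 1.25% × kr 1,502.00 = kr 75.10
Interest: kr 1,502.00 × ((1 + 0.000375)^112 − 1) = kr 1,502.00 × 0.04288627… = kr 64.4152…
Total = kr 1,502.00 + kr 75.1000 + kr 64.4152… = kr 1,641.52

kr 1,641.52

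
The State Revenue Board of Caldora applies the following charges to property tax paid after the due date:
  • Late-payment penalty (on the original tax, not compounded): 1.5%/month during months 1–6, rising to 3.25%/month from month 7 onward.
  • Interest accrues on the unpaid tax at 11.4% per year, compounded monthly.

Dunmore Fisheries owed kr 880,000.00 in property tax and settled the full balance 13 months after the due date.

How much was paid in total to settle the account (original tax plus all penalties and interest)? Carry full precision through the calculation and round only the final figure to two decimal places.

kr 1,274,495.76

Penalty, months 1–6: 6 × 1.5% × kr 880,000.00 = kr 79,200.00
Penalty, months 7–13: 7 × 3.25% × kr 880,000.00 = kr 200,200.00
Interest (11.4%/yr ÷ 12 = 0.95%/month): kr 880,000.00 × ((1 + 0.0095)^13 − 1) = kr 115,095.7578…
Total = kr 880,000.00 + kr 279,400.0000 + kr 115,095.7578… = kr 1,274,495.76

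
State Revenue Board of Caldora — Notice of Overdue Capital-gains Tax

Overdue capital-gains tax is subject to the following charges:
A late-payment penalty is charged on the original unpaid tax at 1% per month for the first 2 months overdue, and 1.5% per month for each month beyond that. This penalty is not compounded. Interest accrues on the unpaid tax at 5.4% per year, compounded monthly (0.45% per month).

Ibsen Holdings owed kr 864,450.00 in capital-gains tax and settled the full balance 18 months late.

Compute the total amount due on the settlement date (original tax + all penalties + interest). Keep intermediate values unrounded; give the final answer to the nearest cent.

Penalty, months 1–2: 2 × 1% × kr 864,450.00 = kr 17,289.00
Penalty, months 3–18: 16 × 1.5% × kr 864,450.00 = kr 207,468.00
Interest: kr 864,450.00 × ((1 + 0.0045)^18 − 1) = kr 864,450.00 × 0.0841739… = kr 72,764.1095…
Total = kr 864,450.00 + kr 224,757.0000 + kr 72,764.1095… = kr 1,161,971.11

kr 1,161,971.11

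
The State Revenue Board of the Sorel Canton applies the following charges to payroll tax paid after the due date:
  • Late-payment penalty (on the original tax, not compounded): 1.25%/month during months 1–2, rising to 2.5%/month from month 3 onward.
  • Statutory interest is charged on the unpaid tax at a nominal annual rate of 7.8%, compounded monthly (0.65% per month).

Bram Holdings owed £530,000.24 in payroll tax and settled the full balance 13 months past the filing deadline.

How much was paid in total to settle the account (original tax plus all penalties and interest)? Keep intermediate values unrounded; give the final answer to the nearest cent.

Penalty, months 1–2: 2 × 1.25% × £530,000.24 = £13,250.01…
Penalty, months 3–13: 11 × 2.5% × £530,000.24 = £145,750.07…
Interest: £530,000.24 × ((1 + 0.0065)^13 − 1) = £530,000.24 × 0.0878753… = £46,573.9482…
Total = £530,000.24 + £159,000.0720 + £46,573.9482… = £735,574.26

£735,574.26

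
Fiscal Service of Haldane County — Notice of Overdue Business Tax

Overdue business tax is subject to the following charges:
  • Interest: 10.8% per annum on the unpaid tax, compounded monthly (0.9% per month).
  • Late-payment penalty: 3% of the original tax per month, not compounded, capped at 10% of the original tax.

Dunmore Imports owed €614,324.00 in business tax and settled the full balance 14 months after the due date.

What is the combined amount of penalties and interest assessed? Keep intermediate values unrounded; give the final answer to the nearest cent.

€143,532.53

Penalty (uncapped): 14 × 3% × €614,324.00 = €258,016.08; cap = 10% × €614,324.00 = €61,432.40 → penalty = €61,432.40
Interest: €614,324.00 × ((1 + 0.009)^14 − 1) = €614,324.00 × 0.1336430… = €82,100.1290…
Penalties + interest = €61,432.4000 + €82,100.1290… = €143,532.53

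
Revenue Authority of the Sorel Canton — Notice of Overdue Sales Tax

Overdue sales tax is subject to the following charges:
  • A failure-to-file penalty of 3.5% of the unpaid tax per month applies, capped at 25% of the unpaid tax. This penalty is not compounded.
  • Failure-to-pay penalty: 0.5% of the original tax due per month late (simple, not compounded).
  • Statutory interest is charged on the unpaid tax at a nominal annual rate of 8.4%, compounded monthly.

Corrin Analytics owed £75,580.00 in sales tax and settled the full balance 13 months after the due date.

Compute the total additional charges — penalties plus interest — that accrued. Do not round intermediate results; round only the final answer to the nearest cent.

£30,981.89

Failure-to-file: 13 × 3.5% × £75,580.00 = £34,388.90, capped at 25% × £75,580.00 = £18,895.00
Failure-to-pay penalty = 0.5% × £75,580.00 × 13 mo = £4,912.70
Interest (8.4%/yr ÷ 12 = 0.7%/month): £75,580.00 × ((1 + 0.007)^13 − 1) = £7,174.1924…
Penalties + interest = £23,807.7000 + £7,174.1924… = £30,981.89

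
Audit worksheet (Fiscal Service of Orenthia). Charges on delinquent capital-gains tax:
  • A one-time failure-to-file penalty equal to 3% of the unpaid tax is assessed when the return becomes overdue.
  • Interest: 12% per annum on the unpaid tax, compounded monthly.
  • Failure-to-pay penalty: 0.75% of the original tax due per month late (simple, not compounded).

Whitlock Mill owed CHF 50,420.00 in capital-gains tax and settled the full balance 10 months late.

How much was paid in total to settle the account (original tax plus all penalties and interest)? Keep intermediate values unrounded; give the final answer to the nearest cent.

Failure-to-file penalty: 3% × CHF 50,420.00 = CHF 1,512.60
Failure-to-pay penalty: 10 × 0.75% × CHF 50,420.00 = CHF 3,781.50
Interest (12%/yr ÷ 12 = 1%/month): CHF 50,420.00 × ((1 + 0.01)^10 − 1) = CHF 5,275.0476…
Total = CHF 50,420.00 + CHF 5,294.1000 + CHF 5,275.0476… = CHF 60,989.15

CHF 60,989.15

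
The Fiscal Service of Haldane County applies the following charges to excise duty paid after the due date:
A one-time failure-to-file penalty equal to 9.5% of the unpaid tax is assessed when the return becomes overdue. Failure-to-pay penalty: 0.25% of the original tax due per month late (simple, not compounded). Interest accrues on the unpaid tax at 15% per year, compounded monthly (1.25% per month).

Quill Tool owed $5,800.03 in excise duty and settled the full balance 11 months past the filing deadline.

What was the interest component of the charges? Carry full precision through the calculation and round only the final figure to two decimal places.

Interest: $5,800.03 × ((1 + 0.0125)^11 − 1) = $5,800.03 × 0.1464242… = $849.2648…

$849.26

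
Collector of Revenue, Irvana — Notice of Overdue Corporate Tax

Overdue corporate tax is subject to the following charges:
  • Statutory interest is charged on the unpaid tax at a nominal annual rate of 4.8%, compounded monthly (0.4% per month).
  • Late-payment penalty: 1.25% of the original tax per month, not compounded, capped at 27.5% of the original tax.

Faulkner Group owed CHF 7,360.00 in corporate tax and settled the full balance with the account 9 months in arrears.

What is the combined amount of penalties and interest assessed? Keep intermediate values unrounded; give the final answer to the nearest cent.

Penalty: 9 × 1.25% × CHF 7,360.00 = CHF 828.00 (below the 27.5% cap of CHF 2,024.00)
Interest: CHF 7,360.00 × ((1 + 0.004)^9 − 1) = CHF 7,360.00 × 0.0365814… = CHF 269.2392…
Penalties + interest = CHF 828.0000 + CHF 269.2392… = CHF 1,097.24

CHF 1,097.24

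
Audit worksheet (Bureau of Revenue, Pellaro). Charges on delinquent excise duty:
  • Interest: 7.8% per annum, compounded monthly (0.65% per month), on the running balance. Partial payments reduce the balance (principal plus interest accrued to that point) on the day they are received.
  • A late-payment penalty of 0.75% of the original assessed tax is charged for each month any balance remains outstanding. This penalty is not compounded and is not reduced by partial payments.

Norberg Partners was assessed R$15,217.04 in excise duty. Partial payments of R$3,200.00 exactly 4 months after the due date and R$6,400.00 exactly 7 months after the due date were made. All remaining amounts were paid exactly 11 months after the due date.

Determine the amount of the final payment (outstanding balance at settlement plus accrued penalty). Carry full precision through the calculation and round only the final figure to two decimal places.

R$7,680.02

Balance at month 4: R$15,217.0400 × (1 + 0.0065)^4 = R$15,616.5573…
After R$3,200.00 payment: R$15,616.5573… − R$3,200.00 = R$12,416.5573…
Balance at month 7: R$12,416.5573… × (1 + 0.0065)^3 = R$12,660.2574…
After R$6,400.00 payment: R$12,660.2574… − R$6,400.00 = R$6,260.2574…
Balance at month 11: R$6,260.2574… × (1 + 0.0065)^4 = R$6,424.6179…
Penalty: 11 × 0.75% × R$15,217.04 = R$1,255.41…
Final settlement = outstanding balance + penalty = R$6,424.6179… + R$1,255.41… = R$7,680.02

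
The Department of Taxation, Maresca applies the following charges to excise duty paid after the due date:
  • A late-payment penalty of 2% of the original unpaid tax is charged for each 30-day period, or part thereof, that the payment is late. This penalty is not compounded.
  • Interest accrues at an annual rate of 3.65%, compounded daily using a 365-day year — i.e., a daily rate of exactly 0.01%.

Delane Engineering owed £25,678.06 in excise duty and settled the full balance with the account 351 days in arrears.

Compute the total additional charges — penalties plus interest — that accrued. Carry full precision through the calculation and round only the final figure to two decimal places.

£7,079.99

Penalty periods: ⌈351/30⌉ = 12; penalty = 12 × 2% × £25,678.06 = £6,162.73…
Interest: £25,678.06 × ((1 + 0.0001)^351 − 1) = £25,678.06 × 0.03572146… = £917.2578…
Penalties + interest = £6,162.7344 + £917.2578… = £7,079.99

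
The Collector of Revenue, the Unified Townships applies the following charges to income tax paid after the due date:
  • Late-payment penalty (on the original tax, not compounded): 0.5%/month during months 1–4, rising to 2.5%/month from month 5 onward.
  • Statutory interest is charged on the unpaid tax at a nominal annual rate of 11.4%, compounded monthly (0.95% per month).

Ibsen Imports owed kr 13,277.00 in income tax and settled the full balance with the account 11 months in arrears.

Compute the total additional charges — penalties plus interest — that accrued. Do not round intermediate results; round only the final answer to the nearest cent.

kr 4,044.28

Penalty, months 1–4: 4 × 0.5% × kr 13,277.00 = kr 265.54
Penalty, months 5–11: 7 × 2.5% × kr 13,277.00 = kr 2,323.48…
Interest: kr 13,277.00 × ((1 + 0.0095)^11 − 1) = kr 13,277.00 × 0.1096079… = kr 1,455.2646…
Penalties + interest = kr 2,589.0150 + kr 1,455.2646… = kr 4,044.28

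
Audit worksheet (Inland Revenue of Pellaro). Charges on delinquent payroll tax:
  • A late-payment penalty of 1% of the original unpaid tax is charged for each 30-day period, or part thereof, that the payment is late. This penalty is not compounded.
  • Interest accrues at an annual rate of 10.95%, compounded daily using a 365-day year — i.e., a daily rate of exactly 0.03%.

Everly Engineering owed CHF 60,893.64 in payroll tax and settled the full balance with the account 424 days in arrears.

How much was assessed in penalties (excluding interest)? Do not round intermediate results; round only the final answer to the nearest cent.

CHF 9,134.05

Penalty periods: ⌈424/30⌉ = 15; penalty = 15 × 1% × CHF 60,893.64 = CHF 9,134.05…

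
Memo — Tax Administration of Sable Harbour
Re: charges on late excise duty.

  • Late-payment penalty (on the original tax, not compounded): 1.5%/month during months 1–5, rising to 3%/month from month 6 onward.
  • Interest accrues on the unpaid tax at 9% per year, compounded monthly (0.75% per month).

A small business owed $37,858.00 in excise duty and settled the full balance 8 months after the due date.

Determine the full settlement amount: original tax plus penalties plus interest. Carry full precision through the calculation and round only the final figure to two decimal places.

Penalty, months 1–5: 5 × 1.5% × $37,858.00 = $2,839.35
Penalty, months 6–8: 3 × 3% × $37,858.00 = $3,407.22
Interest: $37,858.00 × ((1 + 0.0075)^8 − 1) = $37,858.00 × 0.0615988… = $2,332.0092…
Total = $37,858.00 + $6,246.5700 + $2,332.0092… = $46,436.58

$46,436.58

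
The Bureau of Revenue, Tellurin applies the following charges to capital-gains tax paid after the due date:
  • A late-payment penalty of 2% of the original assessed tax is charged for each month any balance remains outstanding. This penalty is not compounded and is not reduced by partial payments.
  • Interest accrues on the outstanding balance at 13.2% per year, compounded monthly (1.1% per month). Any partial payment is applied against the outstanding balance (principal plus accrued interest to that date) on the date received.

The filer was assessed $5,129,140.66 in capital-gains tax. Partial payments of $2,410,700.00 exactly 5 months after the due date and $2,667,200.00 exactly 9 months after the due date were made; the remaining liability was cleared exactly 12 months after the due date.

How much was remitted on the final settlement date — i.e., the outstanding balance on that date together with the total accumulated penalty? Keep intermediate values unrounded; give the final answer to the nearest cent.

$1,720,929.67

Balance at month 5: $5,129,140.6600 × (1 + 0.011)^5 = $5,417,518.3017…
After $2,410,700.00 payment: $5,417,518.3017… − $2,410,700.00 = $3,006,818.3017…
Balance at month 9: $3,006,818.3017… × (1 + 0.011)^4 = $3,141,317.3093…
After $2,667,200.00 payment: $3,141,317.3093… − $2,667,200.00 = $474,117.3093…
Balance at month 12: $474,117.3093… × (1 + 0.011)^3 = $489,935.9162…
Penalty: 12 × 2% × $5,129,140.66 = $1,230,993.76…
Final settlement = outstanding balance + penalty = $489,935.9162… + $1,230,993.76… = $1,720,929.67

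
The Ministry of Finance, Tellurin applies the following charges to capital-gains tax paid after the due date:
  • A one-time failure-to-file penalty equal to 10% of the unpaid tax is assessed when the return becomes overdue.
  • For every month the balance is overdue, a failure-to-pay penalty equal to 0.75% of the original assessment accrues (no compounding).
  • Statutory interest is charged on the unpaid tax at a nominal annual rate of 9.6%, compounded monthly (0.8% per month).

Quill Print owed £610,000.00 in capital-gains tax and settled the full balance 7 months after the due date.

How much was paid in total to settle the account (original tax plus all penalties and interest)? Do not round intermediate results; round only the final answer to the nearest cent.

Failure-to-file penalty: 10% × £610,000.00 = £61,000.00
Failure-to-pay penalty: 7 × 0.75% × £610,000.00 = £32,025.00
Interest: £610,000.00 × ((1 + 0.008)^7 − 1) = £610,000.00 × 0.0573621… = £34,990.8591…
Total = £610,000.00 + £93,025.0000 + £34,990.8591… = £738,015.86

£738,015.86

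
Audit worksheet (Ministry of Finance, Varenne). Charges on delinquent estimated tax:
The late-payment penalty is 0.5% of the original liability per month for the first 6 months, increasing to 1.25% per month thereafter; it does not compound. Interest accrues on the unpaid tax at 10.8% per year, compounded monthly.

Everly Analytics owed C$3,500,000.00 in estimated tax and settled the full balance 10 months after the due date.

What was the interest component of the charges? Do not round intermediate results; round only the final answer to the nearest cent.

Interest (10.8%/yr ÷ 12 = 0.9%/month): C$3,500,000.00 × ((1 + 0.009)^10 − 1) = C$328,068.5548…

C$328,068.55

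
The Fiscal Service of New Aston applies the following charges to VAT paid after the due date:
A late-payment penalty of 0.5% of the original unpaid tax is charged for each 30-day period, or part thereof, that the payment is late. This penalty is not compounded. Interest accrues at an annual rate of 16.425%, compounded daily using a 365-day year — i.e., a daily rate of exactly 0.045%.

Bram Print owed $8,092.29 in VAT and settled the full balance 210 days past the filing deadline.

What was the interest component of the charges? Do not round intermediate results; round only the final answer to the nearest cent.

$801.83

Interest: $8,092.29 × ((1 + 0.00045)^210 − 1) = $8,092.29 × 0.09908580… = $801.8310…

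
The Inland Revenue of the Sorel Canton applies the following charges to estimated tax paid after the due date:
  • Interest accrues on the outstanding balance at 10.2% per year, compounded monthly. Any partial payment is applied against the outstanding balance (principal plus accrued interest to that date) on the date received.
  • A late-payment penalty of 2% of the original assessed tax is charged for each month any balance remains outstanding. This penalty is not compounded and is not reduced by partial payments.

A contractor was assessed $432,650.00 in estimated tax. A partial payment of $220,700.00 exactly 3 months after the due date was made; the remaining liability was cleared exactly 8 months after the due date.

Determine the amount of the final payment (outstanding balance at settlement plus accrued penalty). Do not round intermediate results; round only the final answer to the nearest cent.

$301,943.92

Monthly rate = 10.2% ÷ 12 = 0.85%
Balance at month 3: $432,650.0000 × (1 + 0.0085)^3 = $443,776.6176…
After $220,700.00 payment: $443,776.6176… − $220,700.00 = $223,076.6176…
Balance at month 8: $223,076.6176… × (1 + 0.0085)^5 = $232,719.9225…
Penalty: 8 × 2% × $432,650.00 = $69,224.00
Final settlement = outstanding balance + penalty = $232,719.9225… + $69,224.00 = $301,943.92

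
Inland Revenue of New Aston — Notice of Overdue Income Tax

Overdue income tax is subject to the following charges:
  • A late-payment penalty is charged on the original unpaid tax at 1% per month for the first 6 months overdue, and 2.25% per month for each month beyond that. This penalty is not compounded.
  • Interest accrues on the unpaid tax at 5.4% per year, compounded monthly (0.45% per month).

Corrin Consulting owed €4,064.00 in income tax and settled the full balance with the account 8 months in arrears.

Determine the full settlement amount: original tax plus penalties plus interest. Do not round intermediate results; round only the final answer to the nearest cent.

€4,639.35

Penalty, months 1–6: 6 × 1% × €4,064.00 = €243.84
Penalty, months 7–8: 2 × 2.25% × €4,064.00 = €182.88
Interest: €4,064.00 × ((1 + 0.0045)^8 − 1) = €4,064.00 × 0.0365721… = €148.6291…
Total = €4,064.00 + €426.7200 + €148.6291… = €4,639.35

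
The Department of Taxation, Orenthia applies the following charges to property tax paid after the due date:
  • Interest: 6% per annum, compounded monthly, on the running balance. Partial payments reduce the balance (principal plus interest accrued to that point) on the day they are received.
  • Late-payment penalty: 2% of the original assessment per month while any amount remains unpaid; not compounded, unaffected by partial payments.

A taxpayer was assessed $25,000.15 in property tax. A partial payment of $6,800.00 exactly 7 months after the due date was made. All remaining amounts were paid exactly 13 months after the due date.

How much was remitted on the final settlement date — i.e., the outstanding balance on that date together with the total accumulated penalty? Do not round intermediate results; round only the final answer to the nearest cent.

Monthly rate = 6% ÷ 12 = 0.5%
Balance at month 7: $25,000.1500 × (1 + 0.005)^7 = $25,888.3903…
After $6,800.00 payment: $25,888.3903… − $6,800.00 = $19,088.3903…
Balance at month 13: $19,088.3903… × (1 + 0.005)^6 = $19,668.2480…
Penalty: 13 × 2% × $25,000.15 = $6,500.04…
Final settlement = outstanding balance + penalty = $19,668.2480… + $6,500.04… = $26,168.29

$26,168.29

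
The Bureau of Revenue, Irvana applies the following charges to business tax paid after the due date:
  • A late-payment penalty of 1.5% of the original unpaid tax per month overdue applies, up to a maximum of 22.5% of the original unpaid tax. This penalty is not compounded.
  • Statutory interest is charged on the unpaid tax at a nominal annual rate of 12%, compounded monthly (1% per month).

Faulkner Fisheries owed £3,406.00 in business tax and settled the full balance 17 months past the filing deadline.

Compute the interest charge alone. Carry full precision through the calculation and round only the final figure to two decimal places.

Interest: £3,406.00 × ((1 + 0.01)^17 − 1) = £3,406.00 × 0.1843044… = £627.7409…

£627.74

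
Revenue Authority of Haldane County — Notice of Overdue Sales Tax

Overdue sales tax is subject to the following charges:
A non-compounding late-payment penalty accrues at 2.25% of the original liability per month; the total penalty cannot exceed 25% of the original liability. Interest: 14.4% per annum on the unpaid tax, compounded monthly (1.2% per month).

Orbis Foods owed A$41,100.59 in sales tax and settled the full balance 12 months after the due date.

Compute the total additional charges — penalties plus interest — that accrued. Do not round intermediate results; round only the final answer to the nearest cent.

Penalty (uncapped): 12 × 2.25% × A$41,100.59 = A$11,097.16…; cap = 25% × A$41,100.59 = A$10,275.15… → penalty = A$10,275.15…
Interest: A$41,100.59 × ((1 + 0.012)^12 − 1) = A$41,100.59 × 0.1538946… = A$6,325.1599…
Penalties + interest = A$10,275.1475 + A$6,325.1599… = A$16,600.31

A$16,600.31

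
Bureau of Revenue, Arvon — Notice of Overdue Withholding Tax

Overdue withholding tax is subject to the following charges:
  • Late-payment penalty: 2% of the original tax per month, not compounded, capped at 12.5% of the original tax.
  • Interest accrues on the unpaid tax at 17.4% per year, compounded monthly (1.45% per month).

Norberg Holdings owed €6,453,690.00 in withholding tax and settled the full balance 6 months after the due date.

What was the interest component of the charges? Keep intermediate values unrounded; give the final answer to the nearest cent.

Interest: €6,453,690.00 × ((1 + 0.0145)^6 − 1) = €6,453,690.00 × 0.0902154… = €582,222.1566…

€582,222.16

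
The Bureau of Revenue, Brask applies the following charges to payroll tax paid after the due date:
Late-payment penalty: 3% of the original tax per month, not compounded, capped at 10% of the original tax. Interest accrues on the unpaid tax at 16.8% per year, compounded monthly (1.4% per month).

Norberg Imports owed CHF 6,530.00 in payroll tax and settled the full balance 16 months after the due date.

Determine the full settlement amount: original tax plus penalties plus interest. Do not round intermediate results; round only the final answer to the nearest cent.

CHF 8,809.81

Penalty (uncapped): 16 × 3% × CHF 6,530.00 = CHF 3,134.40; cap = 10% × CHF 6,530.00 = CHF 653.00 → penalty = CHF 653.00
Interest: CHF 6,530.00 × ((1 + 0.014)^16 − 1) = CHF 6,530.00 × 0.2491290… = CHF 1,626.8122…
Total = CHF 6,530.00 + CHF 653.0000 + CHF 1,626.8122… = CHF 8,809.81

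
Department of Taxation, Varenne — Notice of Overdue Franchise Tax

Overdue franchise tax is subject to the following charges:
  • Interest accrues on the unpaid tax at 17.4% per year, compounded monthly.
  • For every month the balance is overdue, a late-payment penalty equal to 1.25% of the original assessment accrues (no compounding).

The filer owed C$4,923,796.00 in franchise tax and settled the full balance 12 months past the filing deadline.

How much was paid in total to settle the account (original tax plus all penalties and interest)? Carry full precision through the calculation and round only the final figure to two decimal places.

Late-payment penalty: 12 × 1.25% × C$4,923,796.00 = C$738,569.40
Interest (17.4%/yr ÷ 12 = 1.45%/month): C$4,923,796.00 × ((1 + 0.0145)^12 − 1) = C$928,478.2193…
Total = C$4,923,796.00 + C$738,569.4000 + C$928,478.2193… = C$6,590,843.62

C$6,590,843.62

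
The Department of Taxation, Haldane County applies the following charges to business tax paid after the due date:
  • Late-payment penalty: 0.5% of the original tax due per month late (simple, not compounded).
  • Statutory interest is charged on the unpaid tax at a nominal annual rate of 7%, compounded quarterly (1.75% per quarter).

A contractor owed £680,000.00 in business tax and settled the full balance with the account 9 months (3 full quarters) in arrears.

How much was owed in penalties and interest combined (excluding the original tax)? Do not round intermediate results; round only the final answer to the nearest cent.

Late-payment penalty = 0.5% × £680,000.00 × 9 mo = £30,600.00
Interest: £680,000.00 × ((1 + 0.0175)^3 − 1) = £680,000.00 × 0.0534241… = £36,328.3944…
Penalties + interest = £30,600.0000 + £36,328.3944… = £66,928.39

£66,928.39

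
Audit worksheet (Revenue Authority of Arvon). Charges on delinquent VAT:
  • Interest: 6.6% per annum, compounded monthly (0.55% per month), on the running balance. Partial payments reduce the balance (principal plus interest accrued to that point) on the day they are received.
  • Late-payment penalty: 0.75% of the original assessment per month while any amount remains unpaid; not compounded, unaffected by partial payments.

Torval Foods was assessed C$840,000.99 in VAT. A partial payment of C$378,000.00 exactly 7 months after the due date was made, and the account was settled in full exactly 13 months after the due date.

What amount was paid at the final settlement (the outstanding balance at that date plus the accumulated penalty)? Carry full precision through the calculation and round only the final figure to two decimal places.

C$593,336.88

Balance at month 7: C$840,000.9900 × (1 + 0.0055)^7 = C$872,879.5572…
After C$378,000.00 payment: C$872,879.5572… − C$378,000.00 = C$494,879.5572…
Balance at month 13: C$494,879.5572… × (1 + 0.0055)^6 = C$511,436.7877…
Penalty: 13 × 0.75% × C$840,000.99 = C$81,900.10…
Final settlement = outstanding balance + penalty = C$511,436.7877… + C$81,900.10… = C$593,336.88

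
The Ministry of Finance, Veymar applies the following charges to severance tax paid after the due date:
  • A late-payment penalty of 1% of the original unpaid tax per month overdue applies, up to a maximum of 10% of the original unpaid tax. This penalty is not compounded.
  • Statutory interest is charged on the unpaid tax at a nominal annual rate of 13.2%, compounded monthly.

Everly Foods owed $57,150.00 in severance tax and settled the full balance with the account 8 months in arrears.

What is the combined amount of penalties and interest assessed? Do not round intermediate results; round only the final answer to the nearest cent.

$9,799.14

Penalty: 8 × 1% × $57,150.00 = $4,572.00 (below the 10% cap of $5,715.00)
Interest (13.2%/yr ÷ 12 = 1.1%/month): $57,150.00 × ((1 + 0.011)^8 − 1) = $5,227.1430…
Penalties + interest = $4,572.0000 + $5,227.1430… = $9,799.14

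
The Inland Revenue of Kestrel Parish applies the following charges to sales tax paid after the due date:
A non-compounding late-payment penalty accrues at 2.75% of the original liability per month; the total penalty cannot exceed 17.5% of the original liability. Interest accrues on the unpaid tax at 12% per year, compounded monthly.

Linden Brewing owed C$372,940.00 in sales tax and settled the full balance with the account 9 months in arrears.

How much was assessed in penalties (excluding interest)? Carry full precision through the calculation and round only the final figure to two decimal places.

Penalty (uncapped): 9 × 2.75% × C$372,940.00 = C$92,302.65; cap = 17.5% × C$372,940.00 = C$65,264.50 → penalty = C$65,264.50

C$65,264.50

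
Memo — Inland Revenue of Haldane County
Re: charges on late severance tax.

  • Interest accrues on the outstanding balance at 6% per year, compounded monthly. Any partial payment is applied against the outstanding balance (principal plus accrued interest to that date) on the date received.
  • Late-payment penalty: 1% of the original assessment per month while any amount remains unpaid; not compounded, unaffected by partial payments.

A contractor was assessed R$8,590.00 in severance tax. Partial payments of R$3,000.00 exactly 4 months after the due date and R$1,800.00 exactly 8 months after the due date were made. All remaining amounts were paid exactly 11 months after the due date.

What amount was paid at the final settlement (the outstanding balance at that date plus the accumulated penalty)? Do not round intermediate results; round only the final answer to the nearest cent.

Monthly rate = 6% ÷ 12 = 0.5%
Balance at month 4: R$8,590.0000 × (1 + 0.005)^4 = R$8,763.0928…
After R$3,000.00 payment: R$8,763.0928… − R$3,000.00 = R$5,763.0928…
Balance at month 8: R$5,763.0928… × (1 + 0.005)^4 = R$5,879.2220…
After R$1,800.00 payment: R$5,879.2220… − R$1,800.00 = R$4,079.2220…
Balance at month 11: R$4,079.2220… × (1 + 0.005)^3 = R$4,140.7168…
Penalty: 11 × 1% × R$8,590.00 = R$944.90
Final settlement = outstanding balance + penalty = R$4,140.7168… + R$944.90 = R$5,085.62

R$5,085.62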